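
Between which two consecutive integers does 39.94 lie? 39 and 40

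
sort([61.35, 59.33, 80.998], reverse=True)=[80.998, 61.35, 59.33]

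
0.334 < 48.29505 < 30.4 False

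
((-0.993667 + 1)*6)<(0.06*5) True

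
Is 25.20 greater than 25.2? No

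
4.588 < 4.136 False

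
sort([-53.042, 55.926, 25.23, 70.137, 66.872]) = [-53.042, 25.23, 55.926, 66.872, 70.137]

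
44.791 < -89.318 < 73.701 False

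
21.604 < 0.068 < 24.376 False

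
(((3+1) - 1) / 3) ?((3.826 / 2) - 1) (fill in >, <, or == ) >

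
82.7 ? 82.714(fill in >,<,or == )<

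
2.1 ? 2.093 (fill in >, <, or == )>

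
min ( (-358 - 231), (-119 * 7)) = -833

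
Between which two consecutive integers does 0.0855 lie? 0 and 1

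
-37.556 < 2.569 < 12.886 True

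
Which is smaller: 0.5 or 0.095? 0.095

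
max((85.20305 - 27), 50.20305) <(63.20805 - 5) True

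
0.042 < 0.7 True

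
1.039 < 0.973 False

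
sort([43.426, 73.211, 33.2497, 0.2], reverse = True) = [73.211, 43.426, 33.2497, 0.2]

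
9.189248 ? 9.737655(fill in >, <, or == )<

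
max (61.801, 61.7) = 61.801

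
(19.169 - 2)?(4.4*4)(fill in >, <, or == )<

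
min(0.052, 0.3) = 0.052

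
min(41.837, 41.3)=41.3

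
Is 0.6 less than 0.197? No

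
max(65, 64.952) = 65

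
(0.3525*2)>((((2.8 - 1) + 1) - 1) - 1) False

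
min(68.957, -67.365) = -67.365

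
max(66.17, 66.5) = 66.5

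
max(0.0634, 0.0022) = 0.0634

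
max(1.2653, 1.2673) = 1.2673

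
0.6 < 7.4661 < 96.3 True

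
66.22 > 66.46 False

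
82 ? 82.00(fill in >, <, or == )==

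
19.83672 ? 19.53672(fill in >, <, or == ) >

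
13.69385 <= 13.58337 False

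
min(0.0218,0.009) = 0.009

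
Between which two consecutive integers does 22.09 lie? 22 and 23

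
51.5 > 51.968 False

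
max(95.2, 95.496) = 95.496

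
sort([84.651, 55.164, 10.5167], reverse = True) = [84.651, 55.164, 10.5167]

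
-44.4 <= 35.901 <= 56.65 True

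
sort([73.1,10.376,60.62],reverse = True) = [73.1,60.62,10.376]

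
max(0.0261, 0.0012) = 0.0261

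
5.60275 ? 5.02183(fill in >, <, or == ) >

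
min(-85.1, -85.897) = -85.897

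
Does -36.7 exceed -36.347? No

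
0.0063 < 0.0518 True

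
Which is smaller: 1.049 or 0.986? 0.986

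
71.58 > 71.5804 False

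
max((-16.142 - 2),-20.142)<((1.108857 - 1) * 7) True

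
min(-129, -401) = -401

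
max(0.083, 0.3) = 0.3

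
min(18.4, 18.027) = 18.027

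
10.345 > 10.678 False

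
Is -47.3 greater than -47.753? Yes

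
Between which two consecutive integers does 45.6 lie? 45 and 46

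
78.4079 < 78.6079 True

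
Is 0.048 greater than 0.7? No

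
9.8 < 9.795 False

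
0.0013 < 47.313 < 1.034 False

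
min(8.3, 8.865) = 8.3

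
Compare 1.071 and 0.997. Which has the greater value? 1.071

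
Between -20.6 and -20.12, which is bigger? -20.12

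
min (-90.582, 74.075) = -90.582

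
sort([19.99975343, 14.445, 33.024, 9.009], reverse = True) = [33.024, 19.99975343, 14.445, 9.009]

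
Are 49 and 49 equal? Yes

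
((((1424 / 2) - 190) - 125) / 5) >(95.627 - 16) False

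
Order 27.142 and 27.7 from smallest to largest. 27.142, 27.7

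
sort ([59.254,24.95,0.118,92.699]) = [0.118,24.95,59.254,92.699]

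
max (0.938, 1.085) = 1.085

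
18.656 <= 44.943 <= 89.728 True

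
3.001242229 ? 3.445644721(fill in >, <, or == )<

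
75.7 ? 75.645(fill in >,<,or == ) >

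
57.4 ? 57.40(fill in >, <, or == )==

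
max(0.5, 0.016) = 0.5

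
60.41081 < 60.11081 False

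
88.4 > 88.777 False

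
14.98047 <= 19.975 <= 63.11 True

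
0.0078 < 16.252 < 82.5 True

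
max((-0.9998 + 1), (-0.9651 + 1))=0.0349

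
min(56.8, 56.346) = 56.346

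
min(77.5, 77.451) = 77.451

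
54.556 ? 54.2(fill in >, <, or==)>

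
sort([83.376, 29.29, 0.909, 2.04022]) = [0.909, 2.04022, 29.29, 83.376]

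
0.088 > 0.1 False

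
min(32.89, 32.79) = 32.79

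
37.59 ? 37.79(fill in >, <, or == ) <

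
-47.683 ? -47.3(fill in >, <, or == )<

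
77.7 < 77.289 False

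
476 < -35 False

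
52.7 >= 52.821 False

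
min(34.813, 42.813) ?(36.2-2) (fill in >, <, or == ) >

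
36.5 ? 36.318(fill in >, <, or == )>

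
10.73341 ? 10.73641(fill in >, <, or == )<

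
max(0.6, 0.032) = 0.6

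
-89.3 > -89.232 False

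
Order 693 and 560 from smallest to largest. 560, 693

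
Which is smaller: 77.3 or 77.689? 77.3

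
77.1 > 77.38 False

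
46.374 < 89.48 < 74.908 False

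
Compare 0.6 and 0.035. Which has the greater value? 0.6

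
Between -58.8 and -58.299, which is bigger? -58.299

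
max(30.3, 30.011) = 30.3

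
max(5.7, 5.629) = 5.7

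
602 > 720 False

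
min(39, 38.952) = 38.952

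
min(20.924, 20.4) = 20.4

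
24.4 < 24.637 True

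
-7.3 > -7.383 True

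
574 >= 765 False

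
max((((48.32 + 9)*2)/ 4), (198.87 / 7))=28.66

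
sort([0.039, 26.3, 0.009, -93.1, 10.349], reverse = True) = [26.3, 10.349, 0.039, 0.009, -93.1]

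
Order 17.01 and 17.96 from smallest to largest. 17.01, 17.96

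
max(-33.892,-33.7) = -33.7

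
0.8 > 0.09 True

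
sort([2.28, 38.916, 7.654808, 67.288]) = [2.28, 7.654808, 38.916, 67.288]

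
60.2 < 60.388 True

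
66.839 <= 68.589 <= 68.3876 False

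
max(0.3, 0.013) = 0.3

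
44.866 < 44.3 False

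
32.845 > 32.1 True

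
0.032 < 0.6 True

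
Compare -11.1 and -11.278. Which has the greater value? -11.1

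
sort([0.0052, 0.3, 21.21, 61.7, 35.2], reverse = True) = [61.7, 35.2, 21.21, 0.3, 0.0052]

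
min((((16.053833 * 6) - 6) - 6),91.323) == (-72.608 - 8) False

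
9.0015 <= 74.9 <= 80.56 True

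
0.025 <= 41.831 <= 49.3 True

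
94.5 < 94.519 True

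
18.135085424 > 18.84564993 False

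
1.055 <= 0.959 False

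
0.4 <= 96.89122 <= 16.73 False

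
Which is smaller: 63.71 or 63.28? 63.28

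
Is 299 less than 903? Yes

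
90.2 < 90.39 True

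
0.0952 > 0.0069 True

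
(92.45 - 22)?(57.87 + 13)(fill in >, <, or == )<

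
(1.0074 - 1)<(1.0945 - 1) True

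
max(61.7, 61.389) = 61.7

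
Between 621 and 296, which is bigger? 621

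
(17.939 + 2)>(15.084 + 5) False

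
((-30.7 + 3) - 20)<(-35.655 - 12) True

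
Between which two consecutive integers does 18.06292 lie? 18 and 19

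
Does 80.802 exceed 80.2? Yes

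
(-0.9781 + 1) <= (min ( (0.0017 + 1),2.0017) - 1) False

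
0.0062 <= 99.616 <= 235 True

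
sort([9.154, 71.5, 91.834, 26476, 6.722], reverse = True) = [26476, 91.834, 71.5, 9.154, 6.722]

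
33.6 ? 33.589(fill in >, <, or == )>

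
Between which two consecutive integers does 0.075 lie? 0 and 1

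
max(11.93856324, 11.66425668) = 11.93856324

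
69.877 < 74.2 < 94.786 True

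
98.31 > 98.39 False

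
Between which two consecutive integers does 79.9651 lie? 79 and 80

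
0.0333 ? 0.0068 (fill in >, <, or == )>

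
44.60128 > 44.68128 False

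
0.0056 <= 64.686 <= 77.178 True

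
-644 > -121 False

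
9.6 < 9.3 False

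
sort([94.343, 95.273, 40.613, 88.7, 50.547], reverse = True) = [95.273, 94.343, 88.7, 50.547, 40.613]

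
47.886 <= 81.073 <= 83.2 True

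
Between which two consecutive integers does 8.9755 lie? 8 and 9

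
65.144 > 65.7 False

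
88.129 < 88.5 True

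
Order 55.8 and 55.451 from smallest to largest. 55.451,55.8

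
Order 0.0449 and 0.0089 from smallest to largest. 0.0089, 0.0449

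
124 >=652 False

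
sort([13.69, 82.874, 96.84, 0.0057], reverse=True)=[96.84, 82.874, 13.69, 0.0057]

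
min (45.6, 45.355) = 45.355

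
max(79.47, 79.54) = 79.54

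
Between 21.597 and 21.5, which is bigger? 21.597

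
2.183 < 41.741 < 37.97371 False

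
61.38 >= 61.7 False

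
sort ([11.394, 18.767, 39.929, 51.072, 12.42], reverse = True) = [51.072, 39.929, 18.767, 12.42, 11.394]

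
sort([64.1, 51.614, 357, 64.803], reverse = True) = [357, 64.803, 64.1, 51.614]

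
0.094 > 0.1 False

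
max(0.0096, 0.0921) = 0.0921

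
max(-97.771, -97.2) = -97.2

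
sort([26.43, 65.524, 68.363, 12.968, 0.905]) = [0.905, 12.968, 26.43, 65.524, 68.363]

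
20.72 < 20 False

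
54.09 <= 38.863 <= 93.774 False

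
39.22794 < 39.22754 False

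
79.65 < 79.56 False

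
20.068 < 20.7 True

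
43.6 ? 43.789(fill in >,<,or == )<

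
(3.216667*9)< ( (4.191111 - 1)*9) False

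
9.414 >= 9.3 True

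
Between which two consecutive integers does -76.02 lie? -77 and -76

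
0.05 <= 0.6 True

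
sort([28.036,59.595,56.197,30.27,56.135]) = [28.036,30.27,56.135,56.197,59.595]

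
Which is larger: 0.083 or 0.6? 0.6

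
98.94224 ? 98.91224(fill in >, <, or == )>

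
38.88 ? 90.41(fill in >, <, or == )<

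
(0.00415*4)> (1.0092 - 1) True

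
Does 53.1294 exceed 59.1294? No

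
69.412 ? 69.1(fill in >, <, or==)>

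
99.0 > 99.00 False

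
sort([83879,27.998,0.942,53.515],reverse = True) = [83879,53.515,27.998,0.942]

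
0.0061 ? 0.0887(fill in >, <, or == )<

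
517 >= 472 True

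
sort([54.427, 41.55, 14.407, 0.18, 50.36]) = [0.18, 14.407, 41.55, 50.36, 54.427]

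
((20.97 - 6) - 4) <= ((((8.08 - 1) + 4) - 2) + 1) False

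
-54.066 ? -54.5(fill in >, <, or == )>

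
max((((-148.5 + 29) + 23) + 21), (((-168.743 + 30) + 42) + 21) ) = -75.5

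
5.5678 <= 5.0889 False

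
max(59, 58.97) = 59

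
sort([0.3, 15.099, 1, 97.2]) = [0.3, 1, 15.099, 97.2]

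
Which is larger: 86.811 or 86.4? 86.811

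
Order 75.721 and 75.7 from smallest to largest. 75.7, 75.721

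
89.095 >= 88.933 True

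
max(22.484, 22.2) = 22.484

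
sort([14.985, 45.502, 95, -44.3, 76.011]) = [-44.3, 14.985, 45.502, 76.011, 95]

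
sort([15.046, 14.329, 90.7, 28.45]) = [14.329, 15.046, 28.45, 90.7]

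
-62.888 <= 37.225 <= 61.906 True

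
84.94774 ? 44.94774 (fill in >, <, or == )>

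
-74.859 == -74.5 False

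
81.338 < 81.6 True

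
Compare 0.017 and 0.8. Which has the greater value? 0.8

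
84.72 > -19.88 True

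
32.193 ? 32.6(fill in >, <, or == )<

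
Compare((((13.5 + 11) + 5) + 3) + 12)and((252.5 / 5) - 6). They are equal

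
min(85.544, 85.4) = 85.4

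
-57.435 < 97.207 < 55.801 False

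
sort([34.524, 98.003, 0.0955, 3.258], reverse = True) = [98.003, 34.524, 3.258, 0.0955]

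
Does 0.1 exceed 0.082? Yes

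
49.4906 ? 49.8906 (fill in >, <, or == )<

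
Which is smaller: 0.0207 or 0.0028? 0.0028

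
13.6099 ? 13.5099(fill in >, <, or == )>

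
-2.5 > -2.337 False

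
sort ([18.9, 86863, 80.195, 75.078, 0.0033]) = [0.0033, 18.9, 75.078, 80.195, 86863]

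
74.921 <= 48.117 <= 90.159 False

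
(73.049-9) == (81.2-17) False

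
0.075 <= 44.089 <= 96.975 True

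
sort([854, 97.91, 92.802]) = [92.802, 97.91, 854]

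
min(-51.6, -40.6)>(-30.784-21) True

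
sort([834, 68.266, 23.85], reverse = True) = [834, 68.266, 23.85]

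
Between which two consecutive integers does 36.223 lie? 36 and 37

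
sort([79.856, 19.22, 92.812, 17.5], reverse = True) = [92.812, 79.856, 19.22, 17.5]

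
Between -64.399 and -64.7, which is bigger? -64.399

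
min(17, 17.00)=17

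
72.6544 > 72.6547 False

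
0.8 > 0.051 True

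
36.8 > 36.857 False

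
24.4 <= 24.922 True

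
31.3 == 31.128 False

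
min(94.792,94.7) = 94.7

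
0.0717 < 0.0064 False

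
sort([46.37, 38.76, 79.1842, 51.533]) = [38.76, 46.37, 51.533, 79.1842]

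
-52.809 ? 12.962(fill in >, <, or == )<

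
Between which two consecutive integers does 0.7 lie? 0 and 1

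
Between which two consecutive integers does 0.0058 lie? 0 and 1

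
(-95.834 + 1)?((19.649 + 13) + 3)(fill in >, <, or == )<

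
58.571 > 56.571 True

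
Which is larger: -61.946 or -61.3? -61.3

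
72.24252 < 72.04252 False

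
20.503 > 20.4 True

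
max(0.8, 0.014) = 0.8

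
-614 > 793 False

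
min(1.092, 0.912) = 0.912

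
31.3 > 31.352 False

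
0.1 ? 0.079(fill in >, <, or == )>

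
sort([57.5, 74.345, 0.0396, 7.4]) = [0.0396, 7.4, 57.5, 74.345]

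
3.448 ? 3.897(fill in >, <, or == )<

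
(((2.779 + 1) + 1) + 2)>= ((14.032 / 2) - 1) True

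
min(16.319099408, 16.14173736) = 16.14173736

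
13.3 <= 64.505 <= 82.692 True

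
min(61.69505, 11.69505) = 11.69505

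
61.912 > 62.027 False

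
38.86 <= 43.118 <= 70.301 True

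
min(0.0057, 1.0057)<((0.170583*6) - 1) True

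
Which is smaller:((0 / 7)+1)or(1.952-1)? (1.952-1)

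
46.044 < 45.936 False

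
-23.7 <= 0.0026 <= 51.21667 True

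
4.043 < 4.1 True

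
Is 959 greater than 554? Yes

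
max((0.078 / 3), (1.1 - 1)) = 0.1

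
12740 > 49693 False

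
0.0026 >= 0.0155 False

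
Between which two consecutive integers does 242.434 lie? 242 and 243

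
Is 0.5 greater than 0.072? Yes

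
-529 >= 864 False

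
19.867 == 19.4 False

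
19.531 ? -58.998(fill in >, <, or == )>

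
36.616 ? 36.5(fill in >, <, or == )>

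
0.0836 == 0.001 False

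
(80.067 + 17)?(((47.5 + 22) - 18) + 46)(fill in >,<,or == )<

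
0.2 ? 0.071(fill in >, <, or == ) >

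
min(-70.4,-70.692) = -70.692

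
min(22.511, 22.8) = 22.511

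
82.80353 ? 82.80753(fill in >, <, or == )<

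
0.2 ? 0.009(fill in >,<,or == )>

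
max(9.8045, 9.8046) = 9.8046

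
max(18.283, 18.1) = 18.283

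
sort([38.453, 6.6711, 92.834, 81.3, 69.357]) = [6.6711, 38.453, 69.357, 81.3, 92.834]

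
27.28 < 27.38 True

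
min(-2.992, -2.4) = -2.992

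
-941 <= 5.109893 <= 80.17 True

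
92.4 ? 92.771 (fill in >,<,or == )<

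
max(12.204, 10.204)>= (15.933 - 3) False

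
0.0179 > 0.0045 True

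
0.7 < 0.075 False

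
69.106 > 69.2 False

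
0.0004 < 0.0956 True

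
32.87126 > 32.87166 False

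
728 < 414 False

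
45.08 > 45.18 False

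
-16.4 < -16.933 False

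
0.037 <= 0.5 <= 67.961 True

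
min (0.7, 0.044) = 0.044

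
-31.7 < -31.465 True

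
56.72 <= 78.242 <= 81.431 True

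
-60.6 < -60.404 True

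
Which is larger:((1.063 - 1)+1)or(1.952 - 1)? ((1.063 - 1)+1)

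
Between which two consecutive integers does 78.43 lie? 78 and 79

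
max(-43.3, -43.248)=-43.248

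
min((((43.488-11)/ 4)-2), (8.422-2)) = 6.122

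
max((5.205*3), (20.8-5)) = 15.8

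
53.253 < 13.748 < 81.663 False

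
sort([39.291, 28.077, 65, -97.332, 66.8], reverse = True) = [66.8, 65, 39.291, 28.077, -97.332]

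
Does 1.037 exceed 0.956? Yes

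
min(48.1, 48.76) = 48.1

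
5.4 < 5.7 True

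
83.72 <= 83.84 True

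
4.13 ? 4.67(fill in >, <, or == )<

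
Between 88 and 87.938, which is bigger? 88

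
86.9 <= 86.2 False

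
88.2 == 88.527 False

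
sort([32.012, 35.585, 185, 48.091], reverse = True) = [185, 48.091, 35.585, 32.012]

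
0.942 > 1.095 False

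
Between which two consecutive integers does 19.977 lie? 19 and 20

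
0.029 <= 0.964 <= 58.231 True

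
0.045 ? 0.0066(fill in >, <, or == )>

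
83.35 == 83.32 False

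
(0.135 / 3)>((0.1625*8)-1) False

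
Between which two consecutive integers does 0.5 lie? 0 and 1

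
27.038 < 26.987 False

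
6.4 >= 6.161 True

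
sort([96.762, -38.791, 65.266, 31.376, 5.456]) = [-38.791, 5.456, 31.376, 65.266, 96.762]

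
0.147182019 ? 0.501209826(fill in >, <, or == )<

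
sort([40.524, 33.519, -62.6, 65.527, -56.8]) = [-62.6, -56.8, 33.519, 40.524, 65.527]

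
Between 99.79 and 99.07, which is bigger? 99.79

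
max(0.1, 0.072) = 0.1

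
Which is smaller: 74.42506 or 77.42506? 74.42506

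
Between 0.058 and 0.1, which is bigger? 0.1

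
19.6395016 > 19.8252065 False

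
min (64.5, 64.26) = 64.26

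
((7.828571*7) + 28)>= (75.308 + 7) True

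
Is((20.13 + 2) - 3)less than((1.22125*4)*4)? Yes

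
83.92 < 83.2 False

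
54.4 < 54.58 True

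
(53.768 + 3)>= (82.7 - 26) True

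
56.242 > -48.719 True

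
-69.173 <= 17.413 True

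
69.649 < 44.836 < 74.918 False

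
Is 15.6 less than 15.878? Yes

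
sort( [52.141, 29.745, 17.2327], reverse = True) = [52.141, 29.745, 17.2327]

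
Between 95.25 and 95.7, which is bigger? 95.7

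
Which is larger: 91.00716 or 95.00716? 95.00716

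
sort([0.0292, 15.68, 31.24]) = [0.0292, 15.68, 31.24]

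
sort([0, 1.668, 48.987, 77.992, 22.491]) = [0, 1.668, 22.491, 48.987, 77.992]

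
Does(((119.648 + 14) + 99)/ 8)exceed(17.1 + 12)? No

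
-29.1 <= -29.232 False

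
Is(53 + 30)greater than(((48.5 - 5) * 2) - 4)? No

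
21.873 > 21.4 True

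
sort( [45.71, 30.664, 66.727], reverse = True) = [66.727, 45.71, 30.664]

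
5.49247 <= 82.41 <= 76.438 False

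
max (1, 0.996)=1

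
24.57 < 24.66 True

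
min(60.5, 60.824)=60.5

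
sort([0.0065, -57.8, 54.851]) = [-57.8, 0.0065, 54.851]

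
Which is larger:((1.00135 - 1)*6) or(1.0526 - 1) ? (1.0526 - 1)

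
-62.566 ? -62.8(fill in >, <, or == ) >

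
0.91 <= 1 True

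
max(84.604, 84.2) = 84.604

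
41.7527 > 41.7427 True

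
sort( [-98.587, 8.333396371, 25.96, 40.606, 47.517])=[-98.587, 8.333396371, 25.96, 40.606, 47.517]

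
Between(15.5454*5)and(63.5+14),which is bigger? (15.5454*5)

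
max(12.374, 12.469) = 12.469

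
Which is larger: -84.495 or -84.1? -84.1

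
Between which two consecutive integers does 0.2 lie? 0 and 1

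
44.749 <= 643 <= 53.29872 False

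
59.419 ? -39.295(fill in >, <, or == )>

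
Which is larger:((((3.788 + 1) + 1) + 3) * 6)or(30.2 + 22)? ((((3.788 + 1) + 1) + 3) * 6)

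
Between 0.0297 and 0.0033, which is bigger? 0.0297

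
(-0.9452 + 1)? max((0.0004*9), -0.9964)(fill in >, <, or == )>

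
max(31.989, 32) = 32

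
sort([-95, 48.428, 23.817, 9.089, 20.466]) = [-95, 9.089, 20.466, 23.817, 48.428]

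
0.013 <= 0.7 True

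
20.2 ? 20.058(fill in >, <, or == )>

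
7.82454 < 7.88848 True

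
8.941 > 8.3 True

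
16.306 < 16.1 False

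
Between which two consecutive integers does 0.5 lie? 0 and 1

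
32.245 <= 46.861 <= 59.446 True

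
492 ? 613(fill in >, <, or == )<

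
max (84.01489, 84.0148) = 84.01489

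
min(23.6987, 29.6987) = 23.6987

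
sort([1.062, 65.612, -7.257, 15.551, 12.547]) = [-7.257, 1.062, 12.547, 15.551, 65.612]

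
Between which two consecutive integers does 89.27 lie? 89 and 90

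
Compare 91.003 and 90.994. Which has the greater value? 91.003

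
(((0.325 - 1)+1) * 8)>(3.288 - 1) True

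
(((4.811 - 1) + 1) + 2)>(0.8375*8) True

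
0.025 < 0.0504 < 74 True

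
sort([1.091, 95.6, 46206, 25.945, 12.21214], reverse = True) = [46206, 95.6, 25.945, 12.21214, 1.091]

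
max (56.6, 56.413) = 56.6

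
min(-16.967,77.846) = -16.967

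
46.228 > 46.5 False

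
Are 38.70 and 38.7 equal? Yes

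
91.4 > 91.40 False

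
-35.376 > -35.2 False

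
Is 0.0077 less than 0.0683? Yes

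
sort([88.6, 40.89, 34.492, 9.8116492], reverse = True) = [88.6, 40.89, 34.492, 9.8116492]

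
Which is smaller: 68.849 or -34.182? -34.182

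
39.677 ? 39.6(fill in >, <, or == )>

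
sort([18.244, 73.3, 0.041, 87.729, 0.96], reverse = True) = [87.729, 73.3, 18.244, 0.96, 0.041]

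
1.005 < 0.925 False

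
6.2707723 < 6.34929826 True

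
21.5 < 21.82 True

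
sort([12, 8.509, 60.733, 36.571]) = [8.509, 12, 36.571, 60.733]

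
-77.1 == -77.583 False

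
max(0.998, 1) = 1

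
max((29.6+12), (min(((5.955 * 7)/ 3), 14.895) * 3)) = 41.685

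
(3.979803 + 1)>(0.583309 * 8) True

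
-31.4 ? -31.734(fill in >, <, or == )>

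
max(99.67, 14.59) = 99.67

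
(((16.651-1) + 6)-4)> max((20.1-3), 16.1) True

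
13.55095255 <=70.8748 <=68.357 False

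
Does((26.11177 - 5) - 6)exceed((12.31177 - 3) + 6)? No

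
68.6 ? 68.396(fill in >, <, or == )>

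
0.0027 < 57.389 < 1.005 False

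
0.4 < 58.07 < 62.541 True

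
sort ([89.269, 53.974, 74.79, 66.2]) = [53.974, 66.2, 74.79, 89.269]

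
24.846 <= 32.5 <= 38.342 True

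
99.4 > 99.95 False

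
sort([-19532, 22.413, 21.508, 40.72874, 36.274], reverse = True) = [40.72874, 36.274, 22.413, 21.508, -19532]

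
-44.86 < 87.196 True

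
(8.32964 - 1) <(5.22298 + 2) False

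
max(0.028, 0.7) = 0.7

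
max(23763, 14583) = 23763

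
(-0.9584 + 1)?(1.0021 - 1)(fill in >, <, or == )>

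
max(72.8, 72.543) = 72.8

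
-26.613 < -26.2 True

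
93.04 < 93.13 True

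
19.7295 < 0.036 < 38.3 False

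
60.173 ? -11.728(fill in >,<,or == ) >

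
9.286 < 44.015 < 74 True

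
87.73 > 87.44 True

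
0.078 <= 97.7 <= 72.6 False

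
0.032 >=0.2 False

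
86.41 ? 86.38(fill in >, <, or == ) >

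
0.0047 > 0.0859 False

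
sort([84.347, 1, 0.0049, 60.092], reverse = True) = [84.347, 60.092, 1, 0.0049]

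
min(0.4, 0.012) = 0.012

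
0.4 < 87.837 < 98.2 True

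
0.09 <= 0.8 True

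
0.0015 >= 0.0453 False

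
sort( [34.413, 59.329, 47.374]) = [34.413, 47.374, 59.329]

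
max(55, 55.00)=55.00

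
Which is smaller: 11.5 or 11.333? 11.333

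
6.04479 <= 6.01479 False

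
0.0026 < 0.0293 True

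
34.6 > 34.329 True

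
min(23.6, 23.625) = 23.6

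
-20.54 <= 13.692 True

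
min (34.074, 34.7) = 34.074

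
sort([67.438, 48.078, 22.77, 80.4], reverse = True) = [80.4, 67.438, 48.078, 22.77]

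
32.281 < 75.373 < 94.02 True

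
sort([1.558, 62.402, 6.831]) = [1.558, 6.831, 62.402]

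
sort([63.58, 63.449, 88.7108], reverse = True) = [88.7108, 63.58, 63.449]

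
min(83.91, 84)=83.91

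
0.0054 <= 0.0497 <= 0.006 False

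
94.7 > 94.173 True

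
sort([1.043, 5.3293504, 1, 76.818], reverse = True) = [76.818, 5.3293504, 1.043, 1]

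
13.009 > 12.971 True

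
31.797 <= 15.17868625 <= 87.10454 False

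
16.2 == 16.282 False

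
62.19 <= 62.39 True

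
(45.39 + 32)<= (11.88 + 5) False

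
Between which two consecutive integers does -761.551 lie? -762 and -761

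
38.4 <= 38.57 True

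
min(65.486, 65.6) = 65.486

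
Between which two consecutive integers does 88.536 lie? 88 and 89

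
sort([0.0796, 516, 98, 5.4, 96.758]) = [0.0796, 5.4, 96.758, 98, 516]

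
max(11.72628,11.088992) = 11.72628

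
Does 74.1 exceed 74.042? Yes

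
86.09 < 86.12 True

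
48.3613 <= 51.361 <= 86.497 True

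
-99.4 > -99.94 True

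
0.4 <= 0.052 False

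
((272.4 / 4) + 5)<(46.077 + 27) False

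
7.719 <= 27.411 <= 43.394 True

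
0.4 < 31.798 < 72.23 True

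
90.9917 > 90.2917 True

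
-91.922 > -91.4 False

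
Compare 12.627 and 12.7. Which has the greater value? 12.7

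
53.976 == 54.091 False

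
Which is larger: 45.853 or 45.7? 45.853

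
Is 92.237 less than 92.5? Yes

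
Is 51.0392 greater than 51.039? Yes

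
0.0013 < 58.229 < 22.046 False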